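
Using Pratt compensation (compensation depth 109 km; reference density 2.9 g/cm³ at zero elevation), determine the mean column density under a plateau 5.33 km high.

2.76 g/cm³

Pratt balance: ρ_ref D = ρ (D + h).
ρ = ρ_ref D/(D + h) = 2.9 × 109 km/(109 km + 5.33 km) = 2.76 g/cm³.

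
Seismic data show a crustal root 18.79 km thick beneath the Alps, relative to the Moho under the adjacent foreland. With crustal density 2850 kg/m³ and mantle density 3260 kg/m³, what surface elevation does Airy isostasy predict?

By Archimedes' principle applied to the lithosphere: ρ_c h = (ρ_m − ρ_c) r.
h = r (ρ_m − ρ_c) / ρ_c = 18.79 km × (3260 − 2850) / 2850 = 2.7 km.

2.7 km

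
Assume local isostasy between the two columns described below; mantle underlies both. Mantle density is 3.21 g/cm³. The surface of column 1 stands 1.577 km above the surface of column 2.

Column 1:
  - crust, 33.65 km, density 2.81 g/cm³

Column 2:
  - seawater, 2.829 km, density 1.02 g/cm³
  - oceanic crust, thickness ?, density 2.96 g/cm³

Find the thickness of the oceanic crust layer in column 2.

Take the compensation level at the base of the deeper column (depth z_c below the surface of column 1) and equate Σ ρ_i t_i down to z_c; mantle fills any gap and the z_c terms cancel.
Column 1: 33.65×2.81 + (z_c − 33.65)×3.21
Column 2: 1.577×0 + 2.829×1.02 + x×2.96 + (z_c − 1.577 − 2.829 − x)×3.21
The z_c×3.21 term appears on both sides and cancels. Collect the known terms of each column as K = Σ(ρt)_known − 3.21 × (depth of known layers): K_1 = 94.5565 − 3.21×33.65 = −13.46; K_2 = 2.88558 − 3.21×(1.577 + 2.829) = −11.25768.
Balance: K_1 = K_2 − x×(3.21 − 2.96), so x = (K_2 − K_1)/(3.21 − 2.96) = 2.20232/0.25 = 8.81 km.

8.81 km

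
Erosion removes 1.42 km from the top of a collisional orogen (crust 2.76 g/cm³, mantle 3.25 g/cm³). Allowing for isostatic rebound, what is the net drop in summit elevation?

Rebound u = e ρ_c/ρ_m = 1.42 km × 2.76/3.25 = 1.206 km.
Net surface drop = e − u = 1.42 km − 1.206 km = e (ρ_m − ρ_c)/ρ_m = 0.214 km.

0.214 km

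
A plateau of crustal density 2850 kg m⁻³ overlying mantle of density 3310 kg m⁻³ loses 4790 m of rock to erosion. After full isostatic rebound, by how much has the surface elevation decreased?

666 m

Rebound u = e ρ_c/ρ_m = 4790 m × 2850/3310 = 4124 m.
Net surface drop = e − u = 4790 m − 4124 m = e (ρ_m − ρ_c)/ρ_m = 666 m.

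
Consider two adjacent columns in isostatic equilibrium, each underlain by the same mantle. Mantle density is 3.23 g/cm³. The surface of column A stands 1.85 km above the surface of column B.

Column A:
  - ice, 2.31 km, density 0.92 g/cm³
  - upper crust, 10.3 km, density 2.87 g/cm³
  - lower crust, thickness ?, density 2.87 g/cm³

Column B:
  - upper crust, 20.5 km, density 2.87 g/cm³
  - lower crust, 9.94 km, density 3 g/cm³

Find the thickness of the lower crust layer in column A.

18.3 km

Take the compensation level at the base of the deeper column (depth z_c below the surface of column A) and equate Σ ρ_i t_i down to z_c; mantle fills any gap and the z_c terms cancel.
Column A: 2.31×0.92 + 10.3×2.87 + x×2.87 + (z_c − 12.61 − x)×3.23
Column B: 1.85×0 + 20.5×2.87 + 9.94×3 + (z_c − 1.85 − 30.44)×3.23
The z_c×3.23 term appears on both sides and cancels. Collect the known terms of each column as K = Σ(ρt)_known − 3.23 × (depth of known layers): K_A = 31.6862 − 3.23×12.61 = −9.0441; K_B = 88.655 − 3.23×(1.85 + 30.44) = −15.6417.
Balance: K_A − x×(3.23 − 2.87) = K_B, so x = (K_A − K_B)/(3.23 − 2.87) = 6.5976/0.36 = 18.3 km.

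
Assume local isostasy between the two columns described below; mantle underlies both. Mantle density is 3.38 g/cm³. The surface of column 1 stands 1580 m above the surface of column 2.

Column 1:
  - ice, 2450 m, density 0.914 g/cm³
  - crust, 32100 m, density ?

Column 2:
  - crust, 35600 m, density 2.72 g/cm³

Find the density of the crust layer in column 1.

Take the compensation level at the base of the deeper column (depth z_c below the surface of column 1) and equate Σ ρ_i t_i down to z_c; mantle fills any gap and the z_c terms cancel.
Column 1: 2450×0.914 + 32100×ρ + (z_c − 34550)×3.38
Column 2: 1580×0 + 35600×2.72 + (z_c − 1580 − 35600)×3.38
The z_c×3.38 term appears on both sides and cancels. Collect the known terms of each column as K = Σ(ρt)_known − 3.38 × (depth of known layers): K_1 = 2239.3 − 3.38×34550 = −114539.7; K_2 = 96832 − 3.38×(1580 + 35600) = −28836.4.
Balance: K_1 + 32100×ρ = K_2, so ρ = (K_2 − K_1)/32100 = 85703.3/32100 = 2.67 g/cm³.

2.67 g/cm³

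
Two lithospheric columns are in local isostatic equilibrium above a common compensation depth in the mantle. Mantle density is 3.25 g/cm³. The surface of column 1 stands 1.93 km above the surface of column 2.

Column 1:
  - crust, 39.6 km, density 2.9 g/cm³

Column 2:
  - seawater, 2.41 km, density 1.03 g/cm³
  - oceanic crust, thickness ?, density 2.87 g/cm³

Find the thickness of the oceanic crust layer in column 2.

5.89 km

Take the compensation level at the base of the deeper column (depth z_c below the surface of column 1) and equate Σ ρ_i t_i down to z_c; mantle fills any gap and the z_c terms cancel.
Column 1: 39.6×2.9 + (z_c − 39.6)×3.25
Column 2: 1.93×0 + 2.41×1.03 + x×2.87 + (z_c − 1.93 − 2.41 − x)×3.25
The z_c×3.25 term appears on both sides and cancels. Collect the known terms of each column as K = Σ(ρt)_known − 3.25 × (depth of known layers): K_1 = 114.84 − 3.25×39.6 = −13.86; K_2 = 2.4823 − 3.25×(1.93 + 2.41) = −11.6227.
Balance: K_1 = K_2 − x×(3.25 − 2.87), so x = (K_2 − K_1)/(3.25 − 2.87) = 2.2373/0.38 = 5.89 km.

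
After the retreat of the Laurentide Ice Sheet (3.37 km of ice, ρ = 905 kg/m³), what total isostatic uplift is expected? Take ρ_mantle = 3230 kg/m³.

0.944 km

Removing the load lets mantle flow back in; uplift u satisfies ρ_ice t = ρ_m u.
u = t ρ_ice/ρ_m = 3.37 km × 905/3230 = 0.944 km.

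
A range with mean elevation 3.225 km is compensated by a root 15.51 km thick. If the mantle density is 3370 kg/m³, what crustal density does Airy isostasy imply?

ρ_c h = (ρ_m − ρ_c) r → ρ_c (h + r) = ρ_m r → ρ_c = ρ_m r / (h + r).
ρ_c = 3370 × 15.51 km / (3.225 km + 15.51 km) = 2790 kg/m³.

2790 kg/m³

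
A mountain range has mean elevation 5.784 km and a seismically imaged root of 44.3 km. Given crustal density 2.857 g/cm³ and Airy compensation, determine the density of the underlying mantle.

Airy balance: ρ_c h = (ρ_m − ρ_c) r → ρ_m = ρ_c (1 + h/r).
ρ_m = 2.857 × (1 + 5.784 km/44.3 km) = 3.23 g/cm³.

3.23 g/cm³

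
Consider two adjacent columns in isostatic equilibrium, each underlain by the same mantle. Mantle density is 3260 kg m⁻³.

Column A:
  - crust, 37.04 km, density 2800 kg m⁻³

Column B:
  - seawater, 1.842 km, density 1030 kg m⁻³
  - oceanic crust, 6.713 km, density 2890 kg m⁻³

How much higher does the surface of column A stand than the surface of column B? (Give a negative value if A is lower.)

3.2 km

For any compensation level in the mantle, the mantle terms cancel and isostasy reduces to e = (Σt_A − Σt_B) − (Σ(ρt)_A − Σ(ρt)_B) / ρ_m.
Σt_A = 37.04 km; Σt_B = 8.555 km; Σ(ρt)_A = 103712; Σ(ρt)_B = 21297.83 (in km·kg m⁻³).
e = (37.04 − 8.555) − (103712 − 21297.83) / 3260 = 3.2 km.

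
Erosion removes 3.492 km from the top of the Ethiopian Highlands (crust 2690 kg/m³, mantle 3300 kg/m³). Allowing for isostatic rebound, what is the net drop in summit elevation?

0.645 km

Rebound u = e ρ_c/ρ_m = 3.492 km × 2690/3300 = 2.847 km.
Net surface drop = e − u = 3.492 km − 2.847 km = e (ρ_m − ρ_c)/ρ_m = 0.645 km.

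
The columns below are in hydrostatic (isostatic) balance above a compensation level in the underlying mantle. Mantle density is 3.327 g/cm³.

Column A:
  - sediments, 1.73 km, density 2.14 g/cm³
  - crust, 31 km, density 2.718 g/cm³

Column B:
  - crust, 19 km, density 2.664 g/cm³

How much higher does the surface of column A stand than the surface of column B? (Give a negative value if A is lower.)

2.51 km

For any compensation level in the mantle, the mantle terms cancel and isostasy reduces to e = (Σt_A − Σt_B) − (Σ(ρt)_A − Σ(ρt)_B) / ρ_m.
Σt_A = 32.73 km; Σt_B = 19 km; Σ(ρt)_A = 87.9602; Σ(ρt)_B = 50.616 (in km·g/cm³).
e = (32.73 − 19) − (87.9602 − 50.616) / 3.327 = 2.51 km.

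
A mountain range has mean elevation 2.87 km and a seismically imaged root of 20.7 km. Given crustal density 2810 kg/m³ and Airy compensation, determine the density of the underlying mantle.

Airy balance: ρ_c h = (ρ_m − ρ_c) r → ρ_m = ρ_c (1 + h/r).
ρ_m = 2810 × (1 + 2.87 km/20.7 km) = 3200 kg/m³.

3200 kg/m³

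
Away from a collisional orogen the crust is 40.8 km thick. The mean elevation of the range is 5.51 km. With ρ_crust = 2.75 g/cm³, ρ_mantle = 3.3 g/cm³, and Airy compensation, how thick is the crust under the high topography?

73.9 km

Root depth r = h ρ_c / (ρ_m − ρ_c) = 5.51 km × 2.75 / 0.55 = 27.55 km.
Total thickness = T + h + r = 40.8 km + 5.51 km + 27.55 km = 73.9 km.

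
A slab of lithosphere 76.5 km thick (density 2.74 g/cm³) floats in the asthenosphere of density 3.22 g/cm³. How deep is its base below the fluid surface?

65.1 km

Draft d = t ρ_obj/ρ_fluid = 76.5 km × 2.74/3.22 = 65.1 km.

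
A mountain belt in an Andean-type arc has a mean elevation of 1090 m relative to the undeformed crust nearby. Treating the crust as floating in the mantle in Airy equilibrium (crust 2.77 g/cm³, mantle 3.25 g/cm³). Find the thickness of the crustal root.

For local isostatic compensation: the weight of the topography is balanced by the buoyancy of the root, ρ_c h = (ρ_m − ρ_c) r.
r = h · ρ_c / (ρ_m − ρ_c) = 1090 m × 2.77 / (3.25 − 2.77) = 6290 m.

6290 m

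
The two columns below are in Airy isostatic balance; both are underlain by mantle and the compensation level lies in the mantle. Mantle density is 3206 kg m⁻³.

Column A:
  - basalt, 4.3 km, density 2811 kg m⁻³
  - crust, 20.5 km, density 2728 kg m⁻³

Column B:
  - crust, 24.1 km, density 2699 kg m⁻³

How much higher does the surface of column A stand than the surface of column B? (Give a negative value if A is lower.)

−0.225 km

For any compensation level in the mantle, the mantle terms cancel and isostasy reduces to e = (Σt_A − Σt_B) − (Σ(ρt)_A − Σ(ρt)_B) / ρ_m.
Σt_A = 24.8 km; Σt_B = 24.1 km; Σ(ρt)_A = 68011.3; Σ(ρt)_B = 65045.9 (in km·kg m⁻³).
e = (24.8 − 24.1) − (68011.3 − 65045.9) / 3206 = −0.225 km.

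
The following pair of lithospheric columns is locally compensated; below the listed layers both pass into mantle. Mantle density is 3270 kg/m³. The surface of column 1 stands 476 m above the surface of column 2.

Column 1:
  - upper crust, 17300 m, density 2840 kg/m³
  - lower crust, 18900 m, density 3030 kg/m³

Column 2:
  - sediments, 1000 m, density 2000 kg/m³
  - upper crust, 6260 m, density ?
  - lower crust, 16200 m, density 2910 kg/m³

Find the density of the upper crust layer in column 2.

Take the compensation level at the base of the deeper column (depth z_c below the surface of column 1) and equate Σ ρ_i t_i down to z_c; mantle fills any gap and the z_c terms cancel.
Column 1: 17300×2840 + 18900×3030 + (z_c − 36200)×3270
Column 2: 476×0 + 1000×2000 + 6260×ρ + 16200×2910 + (z_c − 476 − 23460)×3270
The z_c×3270 term appears on both sides and cancels. Collect the known terms of each column as K = Σ(ρt)_known − 3270 × (depth of known layers): K_1 = 106399000 − 3270×36200 = −11975000; K_2 = 49142000 − 3270×(476 + 23460) = −29128720.
Balance: K_1 = K_2 + 6260×ρ, so ρ = (K_1 − K_2)/6260 = 17153700/6260 = 2740 kg/m³.

2740 kg/m³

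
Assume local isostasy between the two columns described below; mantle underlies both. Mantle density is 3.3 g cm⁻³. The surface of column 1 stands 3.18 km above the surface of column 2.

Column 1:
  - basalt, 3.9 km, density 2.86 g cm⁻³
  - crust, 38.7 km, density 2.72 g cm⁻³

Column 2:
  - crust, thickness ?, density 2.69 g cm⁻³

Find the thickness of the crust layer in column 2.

Take the compensation level at the base of the deeper column (depth z_c below the surface of column 1) and equate Σ ρ_i t_i down to z_c; mantle fills any gap and the z_c terms cancel.
Column 1: 3.9×2.86 + 38.7×2.72 + (z_c − 42.6)×3.3
Column 2: 3.18×0 + x×2.69 + (z_c − 3.18 − 0 − x)×3.3
The z_c×3.3 term appears on both sides and cancels. Collect the known terms of each column as K = Σ(ρt)_known − 3.3 × (depth of known layers): K_1 = 116.418 − 3.3×42.6 = −24.162; K_2 = 0 − 3.3×(3.18 + 0) = −10.494.
Balance: K_1 = K_2 − x×(3.3 − 2.69), so x = (K_2 − K_1)/(3.3 − 2.69) = 13.668/0.61 = 22.4 km.

22.4 km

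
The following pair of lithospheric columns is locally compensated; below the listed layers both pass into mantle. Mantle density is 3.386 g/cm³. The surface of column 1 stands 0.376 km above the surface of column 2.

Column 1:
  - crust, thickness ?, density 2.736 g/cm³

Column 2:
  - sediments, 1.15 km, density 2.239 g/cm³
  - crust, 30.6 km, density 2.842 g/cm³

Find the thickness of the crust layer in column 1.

29.6 km

Take the compensation level at the base of the deeper column (depth z_c below the surface of column 1) and equate Σ ρ_i t_i down to z_c; mantle fills any gap and the z_c terms cancel.
Column 1: x×2.736 + (z_c − 0 − x)×3.386
Column 2: 0.376×0 + 1.15×2.239 + 30.6×2.842 + (z_c − 0.376 − 31.75)×3.386
The z_c×3.386 term appears on both sides and cancels. Collect the known terms of each column as K = Σ(ρt)_known − 3.386 × (depth of known layers): K_1 = 0 − 3.386×0 = 0; K_2 = 89.54005 − 3.386×(0.376 + 31.75) = −19.238586.
Balance: K_1 − x×(3.386 − 2.736) = K_2, so x = (K_1 − K_2)/(3.386 − 2.736) = 19.2386/0.65 = 29.6 km.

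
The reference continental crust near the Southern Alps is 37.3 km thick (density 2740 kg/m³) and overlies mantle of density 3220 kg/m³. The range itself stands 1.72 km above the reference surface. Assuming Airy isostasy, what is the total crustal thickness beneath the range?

48.8 km

Root depth r = h ρ_c / (ρ_m − ρ_c) = 1.72 km × 2740 / 480 = 9.818 km.
Total thickness = T + h + r = 37.3 km + 1.72 km + 9.818 km = 48.8 km.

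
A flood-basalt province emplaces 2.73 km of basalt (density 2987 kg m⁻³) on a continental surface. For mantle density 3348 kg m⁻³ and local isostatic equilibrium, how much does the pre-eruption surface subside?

Subaerial loading: s = t ρ_load / ρ_m.
s = 2.73 km × 2987/3348 = 2.44 km.

2.44 km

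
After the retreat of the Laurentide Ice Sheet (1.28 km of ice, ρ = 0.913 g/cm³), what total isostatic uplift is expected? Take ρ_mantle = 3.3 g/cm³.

0.354 km

Removing the load lets mantle flow back in; uplift u satisfies ρ_ice t = ρ_m u.
u = t ρ_ice/ρ_m = 1.28 km × 0.913/3.3 = 0.354 km.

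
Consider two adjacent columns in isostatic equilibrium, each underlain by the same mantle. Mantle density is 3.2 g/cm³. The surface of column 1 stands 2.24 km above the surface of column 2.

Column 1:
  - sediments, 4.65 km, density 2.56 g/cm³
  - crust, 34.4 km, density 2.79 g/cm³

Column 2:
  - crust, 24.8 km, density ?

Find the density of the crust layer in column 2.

2.8 g/cm³

Take the compensation level at the base of the deeper column (depth z_c below the surface of column 1) and equate Σ ρ_i t_i down to z_c; mantle fills any gap and the z_c terms cancel.
Column 1: 4.65×2.56 + 34.4×2.79 + (z_c − 39.05)×3.2
Column 2: 2.24×0 + 24.8×ρ + (z_c − 2.24 − 24.8)×3.2
The z_c×3.2 term appears on both sides and cancels. Collect the known terms of each column as K = Σ(ρt)_known − 3.2 × (depth of known layers): K_1 = 107.88 − 3.2×39.05 = −17.08; K_2 = 0 − 3.2×(2.24 + 24.8) = −86.528.
Balance: K_1 = K_2 + 24.8×ρ, so ρ = (K_1 − K_2)/24.8 = 69.448/24.8 = 2.8 g/cm³.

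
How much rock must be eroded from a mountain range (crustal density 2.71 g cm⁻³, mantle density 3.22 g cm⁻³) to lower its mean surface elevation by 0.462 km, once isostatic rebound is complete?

2.92 km

Net drop Δ = e − u = e − e ρ_c/ρ_m = e (ρ_m − ρ_c)/ρ_m.
e = Δ ρ_m/(ρ_m − ρ_c) = 0.462 km × 3.22/0.51 = 2.92 km.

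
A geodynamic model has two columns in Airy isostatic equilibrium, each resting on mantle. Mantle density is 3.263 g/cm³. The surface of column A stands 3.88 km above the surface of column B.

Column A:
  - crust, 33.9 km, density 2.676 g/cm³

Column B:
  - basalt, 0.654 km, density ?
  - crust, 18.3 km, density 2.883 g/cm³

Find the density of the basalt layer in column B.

2.83 g/cm³

Take the compensation level at the base of the deeper column (depth z_c below the surface of column A) and equate Σ ρ_i t_i down to z_c; mantle fills any gap and the z_c terms cancel.
Column A: 33.9×2.676 + (z_c − 33.9)×3.263
Column B: 3.88×0 + 0.654×ρ + 18.3×2.883 + (z_c − 3.88 − 18.954)×3.263
The z_c×3.263 term appears on both sides and cancels. Collect the known terms of each column as K = Σ(ρt)_known − 3.263 × (depth of known layers): K_A = 90.7164 − 3.263×33.9 = −19.8993; K_B = 52.7589 − 3.263×(3.88 + 18.954) = −21.748442.
Balance: K_A = K_B + 0.654×ρ, so ρ = (K_A − K_B)/0.654 = 1.84914/0.654 = 2.83 g/cm³.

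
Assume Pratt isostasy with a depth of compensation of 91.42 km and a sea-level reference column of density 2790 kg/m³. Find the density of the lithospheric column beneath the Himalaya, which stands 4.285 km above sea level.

2670 kg/m³

Pratt balance: ρ_ref D = ρ (D + h).
ρ = ρ_ref D/(D + h) = 2790 × 91.42 km/(91.42 km + 4.285 km) = 2670 kg/m³.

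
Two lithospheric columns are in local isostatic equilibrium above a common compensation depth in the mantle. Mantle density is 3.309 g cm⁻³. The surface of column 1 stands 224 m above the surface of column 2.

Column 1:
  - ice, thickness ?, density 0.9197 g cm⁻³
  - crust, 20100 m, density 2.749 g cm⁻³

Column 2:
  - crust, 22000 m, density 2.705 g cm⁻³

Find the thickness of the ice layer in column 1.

Take the compensation level at the base of the deeper column (depth z_c below the surface of column 1) and equate Σ ρ_i t_i down to z_c; mantle fills any gap and the z_c terms cancel.
Column 1: x×0.9197 + 20100×2.749 + (z_c − 20100 − x)×3.309
Column 2: 224×0 + 22000×2.705 + (z_c − 224 − 22000)×3.309
The z_c×3.309 term appears on both sides and cancels. Collect the known terms of each column as K = Σ(ρt)_known − 3.309 × (depth of known layers): K_1 = 55254.9 − 3.309×20100 = −11256; K_2 = 59510 − 3.309×(224 + 22000) = −14029.216.
Balance: K_1 − x×(3.309 − 0.9197) = K_2, so x = (K_1 − K_2)/(3.309 − 0.9197) = 2773.22/2.3893 = 1160 m.

1160 m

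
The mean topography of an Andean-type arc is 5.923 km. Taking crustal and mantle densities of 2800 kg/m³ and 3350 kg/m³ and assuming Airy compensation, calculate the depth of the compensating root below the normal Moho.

30.2 km

Balancing pressure at the compensation depth: the weight of the topography is balanced by the buoyancy of the root, ρ_c h = (ρ_m − ρ_c) r.
r = h · ρ_c / (ρ_m − ρ_c) = 5.923 km × 2800 / (3350 − 2800) = 30.2 km.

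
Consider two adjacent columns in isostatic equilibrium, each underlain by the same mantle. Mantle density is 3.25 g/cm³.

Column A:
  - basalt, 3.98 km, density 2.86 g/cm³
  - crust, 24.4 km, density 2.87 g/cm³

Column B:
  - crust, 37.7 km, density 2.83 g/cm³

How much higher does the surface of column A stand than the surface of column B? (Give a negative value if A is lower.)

For any compensation level in the mantle, the mantle terms cancel and isostasy reduces to e = (Σt_A − Σt_B) − (Σ(ρt)_A − Σ(ρt)_B) / ρ_m.
Σt_A = 28.38 km; Σt_B = 37.7 km; Σ(ρt)_A = 81.4108; Σ(ρt)_B = 106.691 (in km·g/cm³).
e = (28.38 − 37.7) − (81.4108 − 106.691) / 3.25 = −1.54 km.

−1.54 km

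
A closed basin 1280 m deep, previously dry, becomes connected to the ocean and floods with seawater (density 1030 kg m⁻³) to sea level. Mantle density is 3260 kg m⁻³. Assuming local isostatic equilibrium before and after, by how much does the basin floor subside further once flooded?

After flooding the water column is d + s deep. Its weight must equal the weight of mantle displaced by the extra subsidence s: (d + s) ρ_w = s ρ_m.
s = d ρ_w / (ρ_m − ρ_w) = 1280 m × 1030/(3260 − 1030) = 591 m.

591 m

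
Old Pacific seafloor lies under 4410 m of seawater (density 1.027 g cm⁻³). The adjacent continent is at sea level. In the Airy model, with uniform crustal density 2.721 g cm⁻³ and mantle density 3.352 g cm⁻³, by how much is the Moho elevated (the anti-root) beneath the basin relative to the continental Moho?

11800 m

Balancing pressure at the compensation depth: replacing crust with seawater at the top is compensated by replacing crust with mantle at the base: d (ρ_c − ρ_w) = a (ρ_m − ρ_c).
a = d (ρ_c − ρ_w)/(ρ_m − ρ_c) = 4410 m × 1.694/0.631 = 11800 m.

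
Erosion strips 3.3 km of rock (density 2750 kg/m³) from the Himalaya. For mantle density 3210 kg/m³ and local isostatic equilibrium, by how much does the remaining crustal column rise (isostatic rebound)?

2.83 km

Unloading: uplift u = e ρ_c/ρ_m = 3.3 km × 2750/3210 = 2.83 km.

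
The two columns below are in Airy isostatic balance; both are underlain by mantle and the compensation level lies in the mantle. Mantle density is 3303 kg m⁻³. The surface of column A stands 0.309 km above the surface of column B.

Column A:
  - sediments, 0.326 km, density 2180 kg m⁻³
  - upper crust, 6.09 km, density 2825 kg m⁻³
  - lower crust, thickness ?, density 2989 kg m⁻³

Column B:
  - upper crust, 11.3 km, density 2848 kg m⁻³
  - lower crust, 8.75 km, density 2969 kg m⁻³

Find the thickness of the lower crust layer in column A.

Take the compensation level at the base of the deeper column (depth z_c below the surface of column A) and equate Σ ρ_i t_i down to z_c; mantle fills any gap and the z_c terms cancel.
Column A: 0.326×2180 + 6.09×2825 + x×2989 + (z_c − 6.416 − x)×3303
Column B: 0.309×0 + 11.3×2848 + 8.75×2969 + (z_c − 0.309 − 20.05)×3303
The z_c×3303 term appears on both sides and cancels. Collect the known terms of each column as K = Σ(ρt)_known − 3303 × (depth of known layers): K_A = 17914.93 − 3303×6.416 = −3277.118; K_B = 58161.15 − 3303×(0.309 + 20.05) = −9084.627.
Balance: K_A − x×(3303 − 2989) = K_B, so x = (K_A − K_B)/(3303 − 2989) = 5807.51/314 = 18.5 km.

18.5 km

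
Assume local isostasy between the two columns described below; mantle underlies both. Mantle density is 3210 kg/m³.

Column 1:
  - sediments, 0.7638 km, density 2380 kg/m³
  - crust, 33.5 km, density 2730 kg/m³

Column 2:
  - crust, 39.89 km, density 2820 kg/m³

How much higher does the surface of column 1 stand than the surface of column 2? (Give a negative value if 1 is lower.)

For any compensation level in the mantle, the mantle terms cancel and isostasy reduces to e = (Σt_1 − Σt_2) − (Σ(ρt)_1 − Σ(ρt)_2) / ρ_m.
Σt_1 = 34.2638 km; Σt_2 = 39.89 km; Σ(ρt)_1 = 93272.844; Σ(ρt)_2 = 112489.8 (in km·kg/m³).
e = (34.2638 − 39.89) − (93272.844 − 112489.8) / 3210 = 0.36 km.

0.36 km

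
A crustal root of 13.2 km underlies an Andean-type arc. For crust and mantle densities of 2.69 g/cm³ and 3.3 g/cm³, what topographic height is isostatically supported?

In Airy isostatic equilibrium: ρ_c h = (ρ_m − ρ_c) r.
h = r (ρ_m − ρ_c) / ρ_c = 13.2 km × (3.3 − 2.69) / 2.69 = 2.99 km.

2.99 km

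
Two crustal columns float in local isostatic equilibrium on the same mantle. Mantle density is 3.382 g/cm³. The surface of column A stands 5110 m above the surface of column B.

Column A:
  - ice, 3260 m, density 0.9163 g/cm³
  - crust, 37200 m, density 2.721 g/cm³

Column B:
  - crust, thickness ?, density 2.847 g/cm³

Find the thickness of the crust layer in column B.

Take the compensation level at the base of the deeper column (depth z_c below the surface of column A) and equate Σ ρ_i t_i down to z_c; mantle fills any gap and the z_c terms cancel.
Column A: 3260×0.9163 + 37200×2.721 + (z_c − 40460)×3.382
Column B: 5110×0 + x×2.847 + (z_c − 5110 − 0 − x)×3.382
The z_c×3.382 term appears on both sides and cancels. Collect the known terms of each column as K = Σ(ρt)_known − 3.382 × (depth of known layers): K_A = 104208.338 − 3.382×40460 = −32627.382; K_B = 0 − 3.382×(5110 + 0) = −17282.02.
Balance: K_A = K_B − x×(3.382 − 2.847), so x = (K_B − K_A)/(3.382 − 2.847) = 15345.4/0.535 = 28700 m.

28700 m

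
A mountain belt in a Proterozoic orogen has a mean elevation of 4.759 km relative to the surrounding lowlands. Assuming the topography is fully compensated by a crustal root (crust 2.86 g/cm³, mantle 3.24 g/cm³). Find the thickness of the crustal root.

In Airy isostatic equilibrium: the weight of the topography is balanced by the buoyancy of the root, ρ_c h = (ρ_m − ρ_c) r.
r = h · ρ_c / (ρ_m − ρ_c) = 4.759 km × 2.86 / (3.24 − 2.86) = 35.8 km.

35.8 km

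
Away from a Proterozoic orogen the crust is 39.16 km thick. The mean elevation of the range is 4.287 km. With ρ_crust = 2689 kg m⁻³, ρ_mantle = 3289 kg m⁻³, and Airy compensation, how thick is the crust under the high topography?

Root depth r = h ρ_c / (ρ_m − ρ_c) = 4.287 km × 2689 / 600 = 19.21 km.
Total thickness = T + h + r = 39.16 km + 4.287 km + 19.21 km = 62.7 km.

62.7 km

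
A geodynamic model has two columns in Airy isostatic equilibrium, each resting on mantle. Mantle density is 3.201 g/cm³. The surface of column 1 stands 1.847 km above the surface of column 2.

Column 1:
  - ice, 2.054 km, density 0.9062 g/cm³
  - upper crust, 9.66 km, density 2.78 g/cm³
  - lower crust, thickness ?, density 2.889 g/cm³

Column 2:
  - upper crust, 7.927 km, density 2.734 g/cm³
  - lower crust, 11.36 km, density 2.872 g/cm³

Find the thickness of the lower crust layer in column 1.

Take the compensation level at the base of the deeper column (depth z_c below the surface of column 1) and equate Σ ρ_i t_i down to z_c; mantle fills any gap and the z_c terms cancel.
Column 1: 2.054×0.9062 + 9.66×2.78 + x×2.889 + (z_c − 11.714 − x)×3.201
Column 2: 1.847×0 + 7.927×2.734 + 11.36×2.872 + (z_c − 1.847 − 19.287)×3.201
The z_c×3.201 term appears on both sides and cancels. Collect the known terms of each column as K = Σ(ρt)_known − 3.201 × (depth of known layers): K_1 = 28.7161348 − 3.201×11.714 = −8.7803792; K_2 = 54.298338 − 3.201×(1.847 + 19.287) = −13.351596.
Balance: K_1 − x×(3.201 − 2.889) = K_2, so x = (K_1 − K_2)/(3.201 − 2.889) = 4.57122/0.312 = 14.7 km.

14.7 km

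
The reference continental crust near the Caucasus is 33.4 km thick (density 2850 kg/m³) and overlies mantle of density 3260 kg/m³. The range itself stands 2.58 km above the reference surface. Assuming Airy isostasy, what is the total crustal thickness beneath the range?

53.9 km

Root depth r = h ρ_c / (ρ_m − ρ_c) = 2.58 km × 2850 / 410 = 17.93 km.
Total thickness = T + h + r = 33.4 km + 2.58 km + 17.93 km = 53.9 km.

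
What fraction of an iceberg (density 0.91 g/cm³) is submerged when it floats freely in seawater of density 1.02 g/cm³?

Submerged fraction = ρ_obj/ρ_fluid = 0.91/1.02 = 0.892.

0.892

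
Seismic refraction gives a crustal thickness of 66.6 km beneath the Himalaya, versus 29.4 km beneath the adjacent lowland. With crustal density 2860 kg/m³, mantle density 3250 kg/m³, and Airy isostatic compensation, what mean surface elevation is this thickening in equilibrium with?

Excess crust Δ = 66.6 km − 29.4 km = 37.2 km, split between elevation h and root r with h + r = Δ.
Airy balance ρ_c h = (ρ_m − ρ_c) r gives r = h ρ_c/(ρ_m − ρ_c), so h (1 + ρ_c/(ρ_m − ρ_c)) = Δ, i.e. h = Δ (ρ_m − ρ_c)/ρ_m.
h = 37.2 km × 390/3250 = 4.46 km.

4.46 km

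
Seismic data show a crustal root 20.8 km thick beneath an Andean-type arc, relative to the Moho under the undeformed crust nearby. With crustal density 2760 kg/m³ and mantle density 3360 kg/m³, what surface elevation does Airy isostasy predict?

4.52 km

By Archimedes' principle applied to the lithosphere: ρ_c h = (ρ_m − ρ_c) r.
h = r (ρ_m − ρ_c) / ρ_c = 20.8 km × (3360 − 2760) / 2760 = 4.52 km.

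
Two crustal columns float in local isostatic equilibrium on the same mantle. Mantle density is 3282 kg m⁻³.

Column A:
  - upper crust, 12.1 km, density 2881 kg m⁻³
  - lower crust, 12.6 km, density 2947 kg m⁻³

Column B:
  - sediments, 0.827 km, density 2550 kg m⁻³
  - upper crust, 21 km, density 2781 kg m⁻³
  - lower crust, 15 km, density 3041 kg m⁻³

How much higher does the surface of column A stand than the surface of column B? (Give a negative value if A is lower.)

−1.73 km

For any compensation level in the mantle, the mantle terms cancel and isostasy reduces to e = (Σt_A − Σt_B) − (Σ(ρt)_A − Σ(ρt)_B) / ρ_m.
Σt_A = 24.7 km; Σt_B = 36.827 km; Σ(ρt)_A = 71992.3; Σ(ρt)_B = 106124.85 (in km·kg m⁻³).
e = (24.7 − 36.827) − (71992.3 − 106124.85) / 3282 = −1.73 km.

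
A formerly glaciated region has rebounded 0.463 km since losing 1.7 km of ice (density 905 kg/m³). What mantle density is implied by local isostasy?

ρ_m = ρ_ice t / u = 905 × 1.7 km/0.463 km = 3320 kg/m³.

3320 kg/m³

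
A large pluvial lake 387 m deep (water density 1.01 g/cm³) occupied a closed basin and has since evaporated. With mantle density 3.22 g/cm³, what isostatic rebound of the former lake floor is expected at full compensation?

u = d ρ_w/ρ_m = 387 m × 1.01/3.22 = 121 m.

121 m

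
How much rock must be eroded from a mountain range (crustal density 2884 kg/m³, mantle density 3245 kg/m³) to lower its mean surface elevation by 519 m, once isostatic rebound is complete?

Net drop Δ = e − u = e − e ρ_c/ρ_m = e (ρ_m − ρ_c)/ρ_m.
e = Δ ρ_m/(ρ_m − ρ_c) = 519 m × 3245/361 = 4670 m.

4670 m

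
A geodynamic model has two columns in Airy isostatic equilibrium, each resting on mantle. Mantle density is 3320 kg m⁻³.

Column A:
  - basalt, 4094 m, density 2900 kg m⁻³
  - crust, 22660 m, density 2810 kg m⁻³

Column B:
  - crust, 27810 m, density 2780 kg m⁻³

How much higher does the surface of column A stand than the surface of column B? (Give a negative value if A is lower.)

For any compensation level in the mantle, the mantle terms cancel and isostasy reduces to e = (Σt_A − Σt_B) − (Σ(ρt)_A − Σ(ρt)_B) / ρ_m.
Σt_A = 26754 m; Σt_B = 27810 m; Σ(ρt)_A = 75547200; Σ(ρt)_B = 77311800 (in m·kg m⁻³).
e = (26754 − 27810) − (75547200 − 77311800) / 3320 = −524 m.

−524 m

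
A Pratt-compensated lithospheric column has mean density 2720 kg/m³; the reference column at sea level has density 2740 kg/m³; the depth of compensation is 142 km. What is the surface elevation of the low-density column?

ρ_ref D = ρ (D + h) → h = D (ρ_ref − ρ)/ρ.
h = 142 km × (2740 − 2720)/2720 = 1.04 km.

1.04 km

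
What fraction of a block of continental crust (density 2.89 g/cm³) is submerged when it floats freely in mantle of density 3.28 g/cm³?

0.881

Submerged fraction = ρ_obj/ρ_fluid = 2.89/3.28 = 0.881.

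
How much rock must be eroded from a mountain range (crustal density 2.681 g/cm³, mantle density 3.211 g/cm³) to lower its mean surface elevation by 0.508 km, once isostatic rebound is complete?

Net drop Δ = e − u = e − e ρ_c/ρ_m = e (ρ_m − ρ_c)/ρ_m.
e = Δ ρ_m/(ρ_m − ρ_c) = 0.508 km × 3.211/0.53 = 3.08 km.

3.08 km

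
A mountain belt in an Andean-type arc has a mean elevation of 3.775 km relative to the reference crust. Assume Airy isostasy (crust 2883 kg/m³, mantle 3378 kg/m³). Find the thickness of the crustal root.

By Archimedes' principle applied to the lithosphere: the weight of the topography is balanced by the buoyancy of the root, ρ_c h = (ρ_m − ρ_c) r.
r = h · ρ_c / (ρ_m − ρ_c) = 3.775 km × 2883 / (3378 − 2883) = 22 km.

22 km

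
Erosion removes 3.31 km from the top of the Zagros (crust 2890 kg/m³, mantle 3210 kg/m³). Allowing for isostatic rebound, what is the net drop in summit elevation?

0.33 km

Rebound u = e ρ_c/ρ_m = 3.31 km × 2890/3210 = 2.98 km.
Net surface drop = e − u = 3.31 km − 2.98 km = e (ρ_m − ρ_c)/ρ_m = 0.33 km.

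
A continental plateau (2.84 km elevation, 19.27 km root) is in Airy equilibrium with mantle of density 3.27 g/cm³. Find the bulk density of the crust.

ρ_c h = (ρ_m − ρ_c) r → ρ_c (h + r) = ρ_m r → ρ_c = ρ_m r / (h + r).
ρ_c = 3.27 × 19.27 km / (2.84 km + 19.27 km) = 2.85 g/cm³.

2.85 g/cm³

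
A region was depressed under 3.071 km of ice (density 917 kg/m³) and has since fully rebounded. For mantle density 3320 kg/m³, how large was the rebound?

Removing the load lets mantle flow back in; uplift u satisfies ρ_ice t = ρ_m u.
u = t ρ_ice/ρ_m = 3.071 km × 917/3320 = 0.848 km.

0.848 km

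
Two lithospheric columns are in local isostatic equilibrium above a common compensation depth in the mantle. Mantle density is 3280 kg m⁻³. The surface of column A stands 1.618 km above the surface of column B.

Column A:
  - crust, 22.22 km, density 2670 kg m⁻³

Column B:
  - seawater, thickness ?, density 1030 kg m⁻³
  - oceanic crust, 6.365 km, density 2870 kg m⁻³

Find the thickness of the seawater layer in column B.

Take the compensation level at the base of the deeper column (depth z_c below the surface of column A) and equate Σ ρ_i t_i down to z_c; mantle fills any gap and the z_c terms cancel.
Column A: 22.22×2670 + (z_c − 22.22)×3280
Column B: 1.618×0 + x×1030 + 6.365×2870 + (z_c − 1.618 − 6.365 − x)×3280
The z_c×3280 term appears on both sides and cancels. Collect the known terms of each column as K = Σ(ρt)_known − 3280 × (depth of known layers): K_A = 59327.4 − 3280×22.22 = −13554.2; K_B = 18267.55 − 3280×(1.618 + 6.365) = −7916.69.
Balance: K_A = K_B − x×(3280 − 1030), so x = (K_B − K_A)/(3280 − 1030) = 5637.51/2250 = 2.51 km.

2.51 km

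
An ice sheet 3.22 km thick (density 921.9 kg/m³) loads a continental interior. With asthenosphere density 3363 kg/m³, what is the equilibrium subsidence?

Isostatic balance requires: the ice load ρ_ice t is balanced by mantle displaced below, ρ_m s.
s = t ρ_ice / ρ_m = 3.22 km × 921.9/3363 = 0.883 km.

0.883 km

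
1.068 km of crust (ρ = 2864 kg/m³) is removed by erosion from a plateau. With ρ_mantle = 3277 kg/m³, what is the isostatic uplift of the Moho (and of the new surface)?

0.933 km

Unloading: uplift u = e ρ_c/ρ_m = 1.068 km × 2864/3277 = 0.933 km.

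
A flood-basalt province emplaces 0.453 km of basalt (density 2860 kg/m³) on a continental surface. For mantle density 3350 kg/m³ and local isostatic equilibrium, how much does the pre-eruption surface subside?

0.387 km

Subaerial loading: s = t ρ_load / ρ_m.
s = 0.453 km × 2860/3350 = 0.387 km.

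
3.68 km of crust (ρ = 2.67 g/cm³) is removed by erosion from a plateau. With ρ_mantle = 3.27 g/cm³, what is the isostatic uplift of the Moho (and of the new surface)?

3 km

Unloading: uplift u = e ρ_c/ρ_m = 3.68 km × 2.67/3.27 = 3 km.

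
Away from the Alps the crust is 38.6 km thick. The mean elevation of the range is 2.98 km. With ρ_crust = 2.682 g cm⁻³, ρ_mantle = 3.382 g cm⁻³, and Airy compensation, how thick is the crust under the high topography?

53 km

Root depth r = h ρ_c / (ρ_m − ρ_c) = 2.98 km × 2.682 / 0.7 = 11.42 km.
Total thickness = T + h + r = 38.6 km + 2.98 km + 11.42 km = 53 km.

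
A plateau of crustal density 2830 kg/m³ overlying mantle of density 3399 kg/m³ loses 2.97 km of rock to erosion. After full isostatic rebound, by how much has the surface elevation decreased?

0.497 km

Rebound u = e ρ_c/ρ_m = 2.97 km × 2830/3399 = 2.473 km.
Net surface drop = e − u = 2.97 km − 2.473 km = e (ρ_m − ρ_c)/ρ_m = 0.497 km.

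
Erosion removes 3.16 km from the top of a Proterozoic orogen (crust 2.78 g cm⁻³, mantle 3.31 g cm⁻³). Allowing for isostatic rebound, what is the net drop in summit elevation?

Rebound u = e ρ_c/ρ_m = 3.16 km × 2.78/3.31 = 2.654 km.
Net surface drop = e − u = 3.16 km − 2.654 km = e (ρ_m − ρ_c)/ρ_m = 0.506 km.

0.506 km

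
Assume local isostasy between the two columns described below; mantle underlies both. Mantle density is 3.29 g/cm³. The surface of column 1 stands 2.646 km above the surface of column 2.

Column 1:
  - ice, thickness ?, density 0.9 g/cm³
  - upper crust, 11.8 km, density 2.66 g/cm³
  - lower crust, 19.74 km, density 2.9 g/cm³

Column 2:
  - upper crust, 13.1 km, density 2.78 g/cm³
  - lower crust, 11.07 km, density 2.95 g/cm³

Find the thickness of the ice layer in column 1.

1.68 km

Take the compensation level at the base of the deeper column (depth z_c below the surface of column 1) and equate Σ ρ_i t_i down to z_c; mantle fills any gap and the z_c terms cancel.
Column 1: x×0.9 + 11.8×2.66 + 19.74×2.9 + (z_c − 31.54 − x)×3.29
Column 2: 2.646×0 + 13.1×2.78 + 11.07×2.95 + (z_c − 2.646 − 24.17)×3.29
The z_c×3.29 term appears on both sides and cancels. Collect the known terms of each column as K = Σ(ρt)_known − 3.29 × (depth of known layers): K_1 = 88.634 − 3.29×31.54 = −15.1326; K_2 = 69.0745 − 3.29×(2.646 + 24.17) = −19.15014.
Balance: K_1 − x×(3.29 − 0.9) = K_2, so x = (K_1 − K_2)/(3.29 − 0.9) = 4.01754/2.39 = 1.68 km.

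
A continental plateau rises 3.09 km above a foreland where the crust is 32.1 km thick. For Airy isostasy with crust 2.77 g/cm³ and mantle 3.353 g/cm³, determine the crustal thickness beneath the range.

49.9 km

Root depth r = h ρ_c / (ρ_m − ρ_c) = 3.09 km × 2.77 / 0.583 = 14.68 km.
Total thickness = T + h + r = 32.1 km + 3.09 km + 14.68 km = 49.9 km.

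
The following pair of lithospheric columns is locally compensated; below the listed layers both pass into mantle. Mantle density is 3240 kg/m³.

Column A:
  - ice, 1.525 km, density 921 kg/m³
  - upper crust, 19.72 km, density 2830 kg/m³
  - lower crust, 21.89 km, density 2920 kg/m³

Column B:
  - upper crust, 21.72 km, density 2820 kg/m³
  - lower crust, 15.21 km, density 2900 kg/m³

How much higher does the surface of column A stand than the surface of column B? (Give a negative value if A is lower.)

1.34 km

For any compensation level in the mantle, the mantle terms cancel and isostasy reduces to e = (Σt_A − Σt_B) − (Σ(ρt)_A − Σ(ρt)_B) / ρ_m.
Σt_A = 43.135 km; Σt_B = 36.93 km; Σ(ρt)_A = 121130.925; Σ(ρt)_B = 105359.4 (in km·kg/m³).
e = (43.135 − 36.93) − (121130.925 − 105359.4) / 3240 = 1.34 km.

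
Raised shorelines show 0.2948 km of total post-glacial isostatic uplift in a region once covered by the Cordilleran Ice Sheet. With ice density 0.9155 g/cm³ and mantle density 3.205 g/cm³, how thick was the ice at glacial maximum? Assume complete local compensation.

u = t ρ_ice/ρ_m → t = u ρ_m/ρ_ice = 0.2948 km × 3.205/0.9155 = 1.03 km.

1.03 km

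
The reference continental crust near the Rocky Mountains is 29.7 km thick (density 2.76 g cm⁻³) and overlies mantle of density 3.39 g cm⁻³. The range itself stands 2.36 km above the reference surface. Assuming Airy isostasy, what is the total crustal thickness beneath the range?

Root depth r = h ρ_c / (ρ_m − ρ_c) = 2.36 km × 2.76 / 0.63 = 10.34 km.
Total thickness = T + h + r = 29.7 km + 2.36 km + 10.34 km = 42.4 km.

42.4 km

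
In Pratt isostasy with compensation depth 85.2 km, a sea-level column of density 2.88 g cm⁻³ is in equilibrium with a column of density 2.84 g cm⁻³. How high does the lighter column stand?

1.2 km

ρ_ref D = ρ (D + h) → h = D (ρ_ref − ρ)/ρ.
h = 85.2 km × (2.88 − 2.84)/2.84 = 1.2 km.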